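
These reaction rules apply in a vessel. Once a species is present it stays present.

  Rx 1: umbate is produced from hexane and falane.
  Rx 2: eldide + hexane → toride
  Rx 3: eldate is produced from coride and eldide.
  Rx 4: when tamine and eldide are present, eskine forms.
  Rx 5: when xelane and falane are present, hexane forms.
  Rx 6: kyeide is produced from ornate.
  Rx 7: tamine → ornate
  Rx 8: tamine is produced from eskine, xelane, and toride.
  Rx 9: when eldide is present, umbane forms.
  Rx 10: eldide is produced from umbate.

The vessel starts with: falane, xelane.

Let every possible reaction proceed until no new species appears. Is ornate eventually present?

ornate would need tamine (Rx 7), but tamine never forms.

No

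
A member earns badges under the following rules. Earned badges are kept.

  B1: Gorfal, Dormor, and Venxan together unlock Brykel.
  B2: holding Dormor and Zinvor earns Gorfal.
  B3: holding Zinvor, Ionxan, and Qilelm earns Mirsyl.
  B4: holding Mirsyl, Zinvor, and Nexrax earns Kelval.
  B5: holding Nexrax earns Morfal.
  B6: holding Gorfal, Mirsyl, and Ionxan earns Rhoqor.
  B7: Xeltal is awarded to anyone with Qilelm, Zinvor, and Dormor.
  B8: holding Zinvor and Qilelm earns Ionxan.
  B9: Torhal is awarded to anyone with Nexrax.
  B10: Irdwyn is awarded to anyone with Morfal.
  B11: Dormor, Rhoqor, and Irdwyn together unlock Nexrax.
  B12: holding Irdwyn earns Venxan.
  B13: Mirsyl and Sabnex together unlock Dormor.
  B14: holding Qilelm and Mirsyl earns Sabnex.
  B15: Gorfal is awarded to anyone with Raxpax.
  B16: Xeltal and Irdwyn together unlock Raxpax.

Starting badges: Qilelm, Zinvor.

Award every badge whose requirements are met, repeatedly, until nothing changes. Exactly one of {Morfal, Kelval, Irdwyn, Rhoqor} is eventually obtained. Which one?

With Zinvor and Qilelm, Ionxan is earned (B8).
With Zinvor, Ionxan, and Qilelm, Mirsyl is earned (B3).
With Qilelm and Mirsyl, Sabnex is earned (B14).
With Mirsyl and Sabnex, Dormor is earned (B13).
With Dormor and Zinvor, Gorfal is earned (B2).
With Gorfal, Mirsyl, and Ionxan, Rhoqor is earned (B6).
Morfal would need Nexrax (B5), but Nexrax is never earned. Irdwyn would need Morfal (B10), but Morfal is never earned. Kelval would need Mirsyl, Zinvor, and Nexrax (B4), but Nexrax is never earned.

Rhoqor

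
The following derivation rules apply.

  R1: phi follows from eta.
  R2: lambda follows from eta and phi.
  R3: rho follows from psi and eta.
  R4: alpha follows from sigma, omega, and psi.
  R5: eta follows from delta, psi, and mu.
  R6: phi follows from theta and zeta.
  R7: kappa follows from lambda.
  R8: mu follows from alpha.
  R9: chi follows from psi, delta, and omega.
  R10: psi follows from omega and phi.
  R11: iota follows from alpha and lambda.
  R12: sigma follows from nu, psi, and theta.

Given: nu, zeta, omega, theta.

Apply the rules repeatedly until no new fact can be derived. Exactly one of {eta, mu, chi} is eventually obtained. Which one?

mu

From theta and zeta, R6 gives phi.
From omega and phi, R10 gives psi.
From nu, psi, and theta, R12 gives sigma.
sigma, omega, and psi hold, so alpha follows (R4).
From alpha, R8 gives mu.
chi would need psi, delta, and omega (R9), but delta is never established. eta would need delta, psi, and mu (R5), but delta is never established.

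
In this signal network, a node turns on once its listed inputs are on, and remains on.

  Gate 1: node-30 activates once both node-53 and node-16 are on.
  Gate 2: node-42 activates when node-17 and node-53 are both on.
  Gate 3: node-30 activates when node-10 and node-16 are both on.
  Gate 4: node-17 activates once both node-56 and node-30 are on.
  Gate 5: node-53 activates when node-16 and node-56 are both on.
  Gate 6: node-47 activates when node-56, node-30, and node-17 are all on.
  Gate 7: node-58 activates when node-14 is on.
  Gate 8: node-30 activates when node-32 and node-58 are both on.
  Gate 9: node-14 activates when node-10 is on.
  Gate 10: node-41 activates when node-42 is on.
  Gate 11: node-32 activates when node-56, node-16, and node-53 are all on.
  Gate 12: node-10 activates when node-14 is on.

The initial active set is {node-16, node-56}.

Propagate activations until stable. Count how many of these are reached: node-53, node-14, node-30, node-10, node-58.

2

node-16 and node-56 are on, so node-53 activates (Gate 5).
Gate 1: node-53 and node-16 on → node-30 on.
node-53: reached.
node-14 would need node-10 (Gate 9), but node-10 never turns on.
node-30: reached.
node-10 would need node-14 (Gate 12), but node-14 never turns on.
node-58 would need node-14 (Gate 7), but node-14 never turns on.
Reached: node-53 and node-30 — 2 of the 5.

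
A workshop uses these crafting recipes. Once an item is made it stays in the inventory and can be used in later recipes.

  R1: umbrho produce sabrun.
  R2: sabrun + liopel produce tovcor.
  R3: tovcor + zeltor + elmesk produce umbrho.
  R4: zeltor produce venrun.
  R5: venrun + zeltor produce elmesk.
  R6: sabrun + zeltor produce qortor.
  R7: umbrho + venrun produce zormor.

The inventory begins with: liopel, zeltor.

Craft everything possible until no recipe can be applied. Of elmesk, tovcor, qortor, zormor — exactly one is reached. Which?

elmesk

zeltor → venrun (R4).
Using R5, venrun and zeltor make elmesk.
qortor would need sabrun and zeltor (R6), but sabrun is never obtained. zormor would need umbrho and venrun (R7), but umbrho is never obtained. tovcor would need sabrun and liopel (R2), but sabrun is never obtained.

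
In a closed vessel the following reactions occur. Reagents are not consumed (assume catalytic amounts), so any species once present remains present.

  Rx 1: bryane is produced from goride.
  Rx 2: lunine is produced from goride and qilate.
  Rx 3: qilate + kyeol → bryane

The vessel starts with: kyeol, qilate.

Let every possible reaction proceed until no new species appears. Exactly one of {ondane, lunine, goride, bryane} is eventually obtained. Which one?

qilate and kyeol present → bryane forms (Rx 3).
lunine would need goride and qilate (Rx 2), but goride never forms. No rule produces ondane, and it is not given. No rule produces goride, and it is not given.

bryane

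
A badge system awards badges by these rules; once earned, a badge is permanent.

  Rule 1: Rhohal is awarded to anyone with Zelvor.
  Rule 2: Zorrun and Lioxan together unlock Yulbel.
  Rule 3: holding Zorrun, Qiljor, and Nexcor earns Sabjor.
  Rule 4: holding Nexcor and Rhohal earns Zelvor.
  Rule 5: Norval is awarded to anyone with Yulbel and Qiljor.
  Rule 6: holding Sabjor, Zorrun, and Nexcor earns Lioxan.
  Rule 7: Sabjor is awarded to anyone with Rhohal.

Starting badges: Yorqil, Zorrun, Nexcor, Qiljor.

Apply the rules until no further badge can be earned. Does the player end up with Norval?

With Zorrun, Qiljor, and Nexcor, Sabjor is earned (Rule 3).
With Sabjor, Zorrun, and Nexcor, Lioxan is earned (Rule 6).
With Zorrun and Lioxan, Yulbel is earned (Rule 2).
With Yulbel and Qiljor, Norval is earned (Rule 5).

Yes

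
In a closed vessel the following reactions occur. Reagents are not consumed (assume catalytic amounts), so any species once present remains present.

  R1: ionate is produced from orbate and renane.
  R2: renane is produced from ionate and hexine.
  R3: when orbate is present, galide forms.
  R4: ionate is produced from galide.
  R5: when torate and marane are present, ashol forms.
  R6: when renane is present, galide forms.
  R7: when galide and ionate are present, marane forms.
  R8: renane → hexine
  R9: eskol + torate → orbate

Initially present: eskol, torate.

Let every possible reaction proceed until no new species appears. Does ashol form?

eskol and torate present → orbate forms (R9).
orbate present → galide forms (R3).
galide present → ionate forms (R4).
galide and ionate present → marane forms (R7).
torate and marane present → ashol forms (R5).

Yes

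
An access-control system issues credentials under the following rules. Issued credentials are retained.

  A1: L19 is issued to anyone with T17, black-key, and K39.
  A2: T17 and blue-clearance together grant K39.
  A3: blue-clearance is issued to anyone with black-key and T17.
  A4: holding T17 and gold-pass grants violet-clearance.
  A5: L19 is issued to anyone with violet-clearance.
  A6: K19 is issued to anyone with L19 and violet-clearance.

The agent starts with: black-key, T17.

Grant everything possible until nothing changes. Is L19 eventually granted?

Holding black-key and T17 grants blue-clearance (A3).
Holding T17 and blue-clearance grants K39 (A2).
Holding T17, black-key, and K39 grants L19 (A1).

Yes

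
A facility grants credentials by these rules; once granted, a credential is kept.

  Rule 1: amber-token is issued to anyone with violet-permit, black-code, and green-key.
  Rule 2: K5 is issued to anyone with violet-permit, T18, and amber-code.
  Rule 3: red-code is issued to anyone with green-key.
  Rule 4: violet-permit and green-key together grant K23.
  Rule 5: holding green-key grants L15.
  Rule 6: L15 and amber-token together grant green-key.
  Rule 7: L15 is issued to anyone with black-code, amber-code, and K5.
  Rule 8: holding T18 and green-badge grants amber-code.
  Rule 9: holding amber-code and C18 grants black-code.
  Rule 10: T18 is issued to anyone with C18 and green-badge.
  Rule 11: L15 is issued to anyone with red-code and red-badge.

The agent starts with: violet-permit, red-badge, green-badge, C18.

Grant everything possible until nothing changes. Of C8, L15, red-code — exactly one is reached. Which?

Holding C18 and green-badge grants T18 (Rule 10).
Holding T18 and green-badge grants amber-code (Rule 8).
Holding amber-code and C18 grants black-code (Rule 9).
Holding violet-permit, T18, and amber-code grants K5 (Rule 2).
Holding black-code, amber-code, and K5 grants L15 (Rule 7).
No rule produces C8, and it is not given. red-code would need green-key (Rule 3), but green-key is never granted.

L15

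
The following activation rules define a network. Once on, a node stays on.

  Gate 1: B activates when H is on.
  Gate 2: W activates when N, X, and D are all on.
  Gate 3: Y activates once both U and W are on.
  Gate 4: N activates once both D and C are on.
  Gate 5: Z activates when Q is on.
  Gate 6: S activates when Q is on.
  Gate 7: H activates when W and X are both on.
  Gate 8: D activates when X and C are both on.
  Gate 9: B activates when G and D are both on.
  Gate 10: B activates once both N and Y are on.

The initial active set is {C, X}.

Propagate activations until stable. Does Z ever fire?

No

Z would need Q (Gate 5), but Q never turns on.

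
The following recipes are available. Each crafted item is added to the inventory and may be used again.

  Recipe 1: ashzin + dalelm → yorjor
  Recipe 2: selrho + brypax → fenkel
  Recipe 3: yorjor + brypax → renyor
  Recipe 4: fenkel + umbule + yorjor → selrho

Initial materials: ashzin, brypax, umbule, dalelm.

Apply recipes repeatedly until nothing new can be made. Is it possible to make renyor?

Yes

Using Recipe 1, ashzin and dalelm make yorjor.
yorjor + brypax → renyor (Recipe 3).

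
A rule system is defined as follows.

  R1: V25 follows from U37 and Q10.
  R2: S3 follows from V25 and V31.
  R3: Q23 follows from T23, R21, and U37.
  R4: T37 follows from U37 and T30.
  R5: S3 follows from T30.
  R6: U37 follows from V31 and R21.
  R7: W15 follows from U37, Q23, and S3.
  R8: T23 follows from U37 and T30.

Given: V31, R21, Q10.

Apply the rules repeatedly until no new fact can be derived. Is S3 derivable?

Yes

From V31 and R21, R6 gives U37.
From U37 and Q10, R1 gives V25.
From V25 and V31, R2 gives S3.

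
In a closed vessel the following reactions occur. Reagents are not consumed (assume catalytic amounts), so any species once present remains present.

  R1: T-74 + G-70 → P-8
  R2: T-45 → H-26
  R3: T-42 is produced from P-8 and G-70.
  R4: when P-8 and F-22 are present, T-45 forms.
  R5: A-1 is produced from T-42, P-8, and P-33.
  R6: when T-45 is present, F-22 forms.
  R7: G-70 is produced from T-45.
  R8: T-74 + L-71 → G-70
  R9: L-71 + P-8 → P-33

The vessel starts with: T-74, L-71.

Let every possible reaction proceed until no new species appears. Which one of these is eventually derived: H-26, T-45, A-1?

A-1

T-74 and L-71 present → G-70 forms (R8).
T-74 and G-70 present → P-8 forms (R1).
P-8 and G-70 present → T-42 forms (R3).
L-71 and P-8 present → P-33 forms (R9).
T-42, P-8, and P-33 present → A-1 forms (R5).
H-26 would need T-45 (R2), but T-45 never forms. T-45 would need P-8 and F-22 (R4), but F-22 never forms.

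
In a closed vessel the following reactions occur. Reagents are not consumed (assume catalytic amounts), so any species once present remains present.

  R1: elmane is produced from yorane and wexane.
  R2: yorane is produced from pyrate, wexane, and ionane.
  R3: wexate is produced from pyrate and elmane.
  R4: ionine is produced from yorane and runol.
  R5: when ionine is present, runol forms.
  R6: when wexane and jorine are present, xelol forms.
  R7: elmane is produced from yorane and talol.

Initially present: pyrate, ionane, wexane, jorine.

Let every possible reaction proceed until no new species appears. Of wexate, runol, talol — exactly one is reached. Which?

wexate

pyrate, wexane, and ionane present → yorane forms (R2).
yorane and wexane present → elmane forms (R1).
pyrate and elmane present → wexate forms (R3).
runol would need ionine (R5), but ionine never forms. No rule produces talol, and it is not given.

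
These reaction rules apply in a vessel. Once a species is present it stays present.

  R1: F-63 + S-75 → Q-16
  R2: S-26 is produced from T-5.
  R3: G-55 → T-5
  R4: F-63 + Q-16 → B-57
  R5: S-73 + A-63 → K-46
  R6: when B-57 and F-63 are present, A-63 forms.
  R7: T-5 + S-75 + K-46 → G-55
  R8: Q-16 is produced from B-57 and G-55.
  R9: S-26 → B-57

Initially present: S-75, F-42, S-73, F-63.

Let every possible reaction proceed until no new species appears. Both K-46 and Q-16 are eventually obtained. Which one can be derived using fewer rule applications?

Q-16

Q-16: F-63 and S-75 present → Q-16 forms (R1). [1 rule application]
K-46: F-63 and S-75 present → Q-16 forms (R1). F-63 and Q-16 present → B-57 forms (R4). B-57 and F-63 present → A-63 forms (R6). S-73 and A-63 present → K-46 forms (R5). [4 rule applications]
Q-16 needs fewer.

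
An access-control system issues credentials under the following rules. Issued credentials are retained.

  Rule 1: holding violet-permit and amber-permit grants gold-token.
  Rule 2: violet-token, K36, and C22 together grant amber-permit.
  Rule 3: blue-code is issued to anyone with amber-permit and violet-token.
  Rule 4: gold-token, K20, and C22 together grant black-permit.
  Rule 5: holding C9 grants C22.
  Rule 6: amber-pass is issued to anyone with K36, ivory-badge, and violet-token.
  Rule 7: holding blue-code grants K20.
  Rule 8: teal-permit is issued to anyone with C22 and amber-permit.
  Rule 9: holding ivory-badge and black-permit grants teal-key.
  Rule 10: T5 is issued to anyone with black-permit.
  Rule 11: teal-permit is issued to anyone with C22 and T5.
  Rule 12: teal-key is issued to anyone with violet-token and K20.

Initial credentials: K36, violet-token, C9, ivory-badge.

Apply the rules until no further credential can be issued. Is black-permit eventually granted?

No

black-permit would need gold-token, K20, and C22 (Rule 4), but gold-token is never granted.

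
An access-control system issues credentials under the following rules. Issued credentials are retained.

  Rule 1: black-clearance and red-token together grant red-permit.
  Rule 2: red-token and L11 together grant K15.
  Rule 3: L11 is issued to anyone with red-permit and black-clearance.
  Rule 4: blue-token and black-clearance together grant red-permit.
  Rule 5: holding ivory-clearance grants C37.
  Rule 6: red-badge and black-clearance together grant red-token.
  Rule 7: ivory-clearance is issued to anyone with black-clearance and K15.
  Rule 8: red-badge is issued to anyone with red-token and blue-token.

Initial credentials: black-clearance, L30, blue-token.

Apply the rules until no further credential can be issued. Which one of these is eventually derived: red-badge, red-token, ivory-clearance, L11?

L11

Holding blue-token and black-clearance grants red-permit (Rule 4).
Holding red-permit and black-clearance grants L11 (Rule 3).
ivory-clearance would need black-clearance and K15 (Rule 7), but K15 is never granted. red-token would need red-badge and black-clearance (Rule 6), but red-badge is never granted. red-badge would need red-token and blue-token (Rule 8), but red-token is never granted.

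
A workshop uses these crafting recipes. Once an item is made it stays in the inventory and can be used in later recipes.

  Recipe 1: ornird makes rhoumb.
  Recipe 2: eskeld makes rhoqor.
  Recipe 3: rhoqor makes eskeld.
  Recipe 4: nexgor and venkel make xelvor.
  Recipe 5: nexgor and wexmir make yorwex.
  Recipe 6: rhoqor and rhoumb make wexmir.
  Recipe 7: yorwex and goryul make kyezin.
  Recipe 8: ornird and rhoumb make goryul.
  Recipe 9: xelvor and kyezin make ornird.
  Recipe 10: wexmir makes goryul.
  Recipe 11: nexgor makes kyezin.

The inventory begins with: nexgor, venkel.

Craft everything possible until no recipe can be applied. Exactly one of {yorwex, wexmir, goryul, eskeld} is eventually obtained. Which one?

nexgor and venkel → xelvor (Recipe 4).
Using Recipe 11, nexgor makes kyezin.
Using Recipe 9, xelvor and kyezin make ornird.
ornird → rhoumb (Recipe 1).
ornird and rhoumb → goryul (Recipe 8).
eskeld would need rhoqor (Recipe 3), but rhoqor is never obtained. yorwex would need nexgor and wexmir (Recipe 5), but wexmir is never obtained. wexmir would need rhoqor and rhoumb (Recipe 6), but rhoqor is never obtained.

goryul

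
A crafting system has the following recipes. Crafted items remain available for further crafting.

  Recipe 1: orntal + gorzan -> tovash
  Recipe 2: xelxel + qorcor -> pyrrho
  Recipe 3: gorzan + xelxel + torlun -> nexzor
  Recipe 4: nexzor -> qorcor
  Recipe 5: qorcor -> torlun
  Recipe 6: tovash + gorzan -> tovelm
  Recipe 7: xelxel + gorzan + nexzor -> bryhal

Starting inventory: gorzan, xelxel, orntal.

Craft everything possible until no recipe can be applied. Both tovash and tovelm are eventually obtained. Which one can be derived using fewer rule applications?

tovash

tovash: Using Recipe 1, orntal and gorzan make tovash. [1 rule application]
tovelm: orntal + gorzan -> tovash (Recipe 1). Using Recipe 6, tovash and gorzan make tovelm. [2 rule applications]
tovash needs fewer.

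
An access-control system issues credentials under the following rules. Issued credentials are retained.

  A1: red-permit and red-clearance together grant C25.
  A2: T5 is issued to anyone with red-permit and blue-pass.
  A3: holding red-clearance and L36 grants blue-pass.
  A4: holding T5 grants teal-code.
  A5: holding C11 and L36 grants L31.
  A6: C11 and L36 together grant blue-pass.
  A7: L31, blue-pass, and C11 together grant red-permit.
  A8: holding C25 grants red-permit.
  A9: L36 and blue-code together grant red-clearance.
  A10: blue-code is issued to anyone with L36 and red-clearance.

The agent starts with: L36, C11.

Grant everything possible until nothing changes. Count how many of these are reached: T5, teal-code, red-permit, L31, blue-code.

Holding C11 and L36 grants blue-pass (A6).
Holding C11 and L36 grants L31 (A5).
Holding L31, blue-pass, and C11 grants red-permit (A7).
Holding red-permit and blue-pass grants T5 (A2).
Holding T5 grants teal-code (A4).
T5: reached.
teal-code: reached.
red-permit: reached.
L31: reached.
blue-code would need L36 and red-clearance (A10), but red-clearance is never granted.
Reached: T5, teal-code, red-permit, and L31 — 4 of the 5.

4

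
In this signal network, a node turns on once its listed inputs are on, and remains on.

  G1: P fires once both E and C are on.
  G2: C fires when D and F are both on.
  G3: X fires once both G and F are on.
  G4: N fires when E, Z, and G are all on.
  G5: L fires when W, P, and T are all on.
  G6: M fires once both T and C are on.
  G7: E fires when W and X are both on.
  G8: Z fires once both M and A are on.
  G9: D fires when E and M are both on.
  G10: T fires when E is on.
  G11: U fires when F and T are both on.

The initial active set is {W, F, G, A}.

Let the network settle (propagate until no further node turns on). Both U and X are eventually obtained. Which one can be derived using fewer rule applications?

X

X: G and F are on, so X fires (G3). [1 rule application]
U: G and F are on, so X fires (G3). G7: W and X on → E on. E is on, so T fires (G10). F and T are on, so U fires (G11). [4 rule applications]
X needs fewer.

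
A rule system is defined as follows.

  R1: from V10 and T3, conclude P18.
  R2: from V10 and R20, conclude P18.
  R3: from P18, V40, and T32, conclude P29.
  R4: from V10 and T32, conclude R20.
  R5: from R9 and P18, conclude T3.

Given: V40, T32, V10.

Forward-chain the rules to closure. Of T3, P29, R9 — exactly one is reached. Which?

From V10 and T32, R4 gives R20.
V10 and R20 hold, so P18 follows (R2).
P18, V40, and T32 hold, so P29 follows (R3).
T3 would need R9 and P18 (R5), but R9 is never established. No rule produces R9, and it is not given.

P29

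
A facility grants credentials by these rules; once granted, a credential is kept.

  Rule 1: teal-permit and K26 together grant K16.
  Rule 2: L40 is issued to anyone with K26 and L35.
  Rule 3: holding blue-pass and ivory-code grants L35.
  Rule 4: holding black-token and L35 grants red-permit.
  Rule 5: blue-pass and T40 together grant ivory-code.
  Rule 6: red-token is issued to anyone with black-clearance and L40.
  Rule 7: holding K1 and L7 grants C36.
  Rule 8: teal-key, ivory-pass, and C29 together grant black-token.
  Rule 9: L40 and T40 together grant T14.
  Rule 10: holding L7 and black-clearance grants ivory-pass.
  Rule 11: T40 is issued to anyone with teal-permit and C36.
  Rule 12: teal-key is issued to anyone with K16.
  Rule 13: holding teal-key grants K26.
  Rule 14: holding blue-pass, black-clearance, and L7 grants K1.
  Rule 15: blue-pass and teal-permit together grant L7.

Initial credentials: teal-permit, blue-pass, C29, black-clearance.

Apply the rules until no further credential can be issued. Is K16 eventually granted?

K16 would need teal-permit and K26 (Rule 1), but K26 is never granted.

No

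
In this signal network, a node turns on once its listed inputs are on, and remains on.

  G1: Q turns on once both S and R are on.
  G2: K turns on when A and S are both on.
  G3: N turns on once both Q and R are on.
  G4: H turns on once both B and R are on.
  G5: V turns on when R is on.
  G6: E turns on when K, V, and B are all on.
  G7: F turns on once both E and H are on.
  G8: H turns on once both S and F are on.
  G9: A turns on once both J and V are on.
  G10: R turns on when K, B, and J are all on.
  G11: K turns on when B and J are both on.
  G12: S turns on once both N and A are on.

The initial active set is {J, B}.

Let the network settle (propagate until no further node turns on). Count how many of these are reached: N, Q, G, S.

0

N would need Q and R (G3), but Q never turns on.
Q would need S and R (G1), but S never turns on.
No rule produces G, and it is not given.
S would need N and A (G12), but N never turns on.
None of the 4 are reached.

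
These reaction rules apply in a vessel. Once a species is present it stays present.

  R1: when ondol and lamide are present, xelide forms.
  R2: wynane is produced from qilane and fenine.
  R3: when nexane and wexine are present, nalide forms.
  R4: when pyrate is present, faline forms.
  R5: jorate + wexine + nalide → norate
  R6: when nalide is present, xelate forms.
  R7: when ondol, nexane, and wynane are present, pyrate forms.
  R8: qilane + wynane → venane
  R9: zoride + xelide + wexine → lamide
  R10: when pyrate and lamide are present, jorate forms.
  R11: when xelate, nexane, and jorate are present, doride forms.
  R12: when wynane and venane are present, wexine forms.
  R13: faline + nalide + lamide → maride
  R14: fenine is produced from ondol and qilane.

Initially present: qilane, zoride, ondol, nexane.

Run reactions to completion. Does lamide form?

No

lamide would need zoride, xelide, and wexine (R9), but xelide never forms.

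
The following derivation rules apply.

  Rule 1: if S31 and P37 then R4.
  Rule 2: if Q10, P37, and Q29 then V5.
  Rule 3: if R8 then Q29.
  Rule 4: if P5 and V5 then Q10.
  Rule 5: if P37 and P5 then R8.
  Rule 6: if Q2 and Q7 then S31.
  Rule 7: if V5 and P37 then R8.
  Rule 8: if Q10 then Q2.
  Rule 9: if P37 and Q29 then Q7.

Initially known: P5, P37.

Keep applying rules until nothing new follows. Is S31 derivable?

S31 would need Q2 and Q7 (Rule 6), but Q2 is never established.

No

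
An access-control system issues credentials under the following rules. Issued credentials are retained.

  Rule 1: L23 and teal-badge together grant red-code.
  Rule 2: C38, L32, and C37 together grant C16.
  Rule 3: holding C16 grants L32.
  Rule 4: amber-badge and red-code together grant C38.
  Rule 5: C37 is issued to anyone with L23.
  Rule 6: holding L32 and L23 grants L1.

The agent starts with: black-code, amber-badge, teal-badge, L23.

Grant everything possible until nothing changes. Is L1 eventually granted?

No

L1 would need L32 and L23 (Rule 6), but L32 is never granted.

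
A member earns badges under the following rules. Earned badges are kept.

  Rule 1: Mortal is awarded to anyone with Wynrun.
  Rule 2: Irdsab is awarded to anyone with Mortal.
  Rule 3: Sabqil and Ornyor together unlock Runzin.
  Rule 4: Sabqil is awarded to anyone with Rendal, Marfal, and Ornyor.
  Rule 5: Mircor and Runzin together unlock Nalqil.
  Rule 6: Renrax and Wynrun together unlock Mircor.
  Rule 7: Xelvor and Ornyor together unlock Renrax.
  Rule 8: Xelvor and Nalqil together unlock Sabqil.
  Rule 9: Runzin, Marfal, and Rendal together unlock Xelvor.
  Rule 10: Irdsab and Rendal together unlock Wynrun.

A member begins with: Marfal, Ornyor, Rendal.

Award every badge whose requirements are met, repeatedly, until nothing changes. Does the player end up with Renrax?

With Rendal, Marfal, and Ornyor, Sabqil is earned (Rule 4).
With Sabqil and Ornyor, Runzin is earned (Rule 3).
With Runzin, Marfal, and Rendal, Xelvor is earned (Rule 9).
With Xelvor and Ornyor, Renrax is earned (Rule 7).

Yes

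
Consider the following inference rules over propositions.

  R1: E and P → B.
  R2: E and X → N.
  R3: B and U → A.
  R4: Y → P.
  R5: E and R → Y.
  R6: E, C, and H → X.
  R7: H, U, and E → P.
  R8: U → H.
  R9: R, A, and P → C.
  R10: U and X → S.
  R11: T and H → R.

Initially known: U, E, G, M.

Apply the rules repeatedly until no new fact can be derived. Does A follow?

Yes

U holds, so H follows (R8).
From H, U, and E, R7 gives P.
E and P hold, so B follows (R1).
From B and U, R3 gives A.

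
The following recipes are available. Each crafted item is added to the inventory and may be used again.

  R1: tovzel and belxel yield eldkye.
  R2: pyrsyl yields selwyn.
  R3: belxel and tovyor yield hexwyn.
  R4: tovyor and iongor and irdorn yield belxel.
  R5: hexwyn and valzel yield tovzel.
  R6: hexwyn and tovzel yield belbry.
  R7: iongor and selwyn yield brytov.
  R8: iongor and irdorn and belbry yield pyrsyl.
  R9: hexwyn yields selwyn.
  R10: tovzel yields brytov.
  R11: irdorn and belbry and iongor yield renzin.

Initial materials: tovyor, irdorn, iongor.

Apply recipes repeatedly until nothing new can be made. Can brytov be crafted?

Yes

Using R4, tovyor, iongor, and irdorn make belxel.
Using R3, belxel and tovyor make hexwyn.
hexwyn → selwyn (R9).
iongor and selwyn → brytov (R7).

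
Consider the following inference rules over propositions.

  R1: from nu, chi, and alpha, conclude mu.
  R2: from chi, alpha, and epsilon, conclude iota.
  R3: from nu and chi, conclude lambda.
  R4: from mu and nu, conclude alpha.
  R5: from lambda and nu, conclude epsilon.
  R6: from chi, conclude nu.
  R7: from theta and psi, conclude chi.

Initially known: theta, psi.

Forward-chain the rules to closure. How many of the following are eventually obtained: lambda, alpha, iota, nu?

From theta and psi, R7 gives chi.
chi holds, so nu follows (R6).
nu and chi hold, so lambda follows (R3).
lambda: reached.
alpha would need mu and nu (R4), but mu is never established.
iota would need chi, alpha, and epsilon (R2), but alpha is never established.
nu: reached.
Reached: lambda and nu — 2 of the 4.

2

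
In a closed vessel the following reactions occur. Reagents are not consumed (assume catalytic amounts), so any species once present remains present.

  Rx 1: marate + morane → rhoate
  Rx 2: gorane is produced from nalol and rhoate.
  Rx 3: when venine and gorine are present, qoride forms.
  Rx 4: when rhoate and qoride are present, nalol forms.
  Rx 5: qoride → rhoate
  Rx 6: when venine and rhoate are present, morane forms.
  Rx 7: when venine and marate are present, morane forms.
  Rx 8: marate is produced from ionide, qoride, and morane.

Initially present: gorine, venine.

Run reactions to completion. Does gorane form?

venine and gorine present → qoride forms (Rx 3).
qoride present → rhoate forms (Rx 5).
rhoate and qoride present → nalol forms (Rx 4).
nalol and rhoate present → gorane forms (Rx 2).

Yes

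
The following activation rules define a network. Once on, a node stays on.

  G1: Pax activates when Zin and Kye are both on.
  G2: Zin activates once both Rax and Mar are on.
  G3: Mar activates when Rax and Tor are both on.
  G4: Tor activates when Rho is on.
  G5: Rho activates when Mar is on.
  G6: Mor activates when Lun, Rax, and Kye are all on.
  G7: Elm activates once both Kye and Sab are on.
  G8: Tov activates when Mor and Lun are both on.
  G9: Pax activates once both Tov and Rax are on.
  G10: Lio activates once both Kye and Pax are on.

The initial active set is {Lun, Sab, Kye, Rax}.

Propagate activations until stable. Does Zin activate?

Zin would need Rax and Mar (G2), but Mar never turns on.

No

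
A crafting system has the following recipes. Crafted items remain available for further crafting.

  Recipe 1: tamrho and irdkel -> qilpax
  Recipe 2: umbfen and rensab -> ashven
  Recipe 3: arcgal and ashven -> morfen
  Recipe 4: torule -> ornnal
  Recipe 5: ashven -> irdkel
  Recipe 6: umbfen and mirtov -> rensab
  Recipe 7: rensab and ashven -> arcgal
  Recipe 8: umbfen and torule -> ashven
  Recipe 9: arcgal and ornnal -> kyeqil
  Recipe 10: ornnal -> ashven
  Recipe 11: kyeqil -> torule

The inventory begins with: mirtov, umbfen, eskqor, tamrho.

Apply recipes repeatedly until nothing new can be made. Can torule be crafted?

No

torule would need kyeqil (Recipe 11), but kyeqil is never obtained.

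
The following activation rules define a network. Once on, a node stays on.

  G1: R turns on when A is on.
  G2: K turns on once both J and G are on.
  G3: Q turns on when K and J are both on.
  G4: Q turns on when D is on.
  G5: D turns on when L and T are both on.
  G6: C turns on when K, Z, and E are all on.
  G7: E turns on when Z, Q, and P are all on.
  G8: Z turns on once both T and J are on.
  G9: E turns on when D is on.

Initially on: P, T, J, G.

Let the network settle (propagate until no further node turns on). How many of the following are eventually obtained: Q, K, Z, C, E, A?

5

T and J are on, so Z turns on (G8).
G2: J and G on → K on.
G3: K and J on → Q on.
Z, Q, and P are on, so E turns on (G7).
G6: K, Z, and E on → C on.
Q: reached.
K: reached.
Z: reached.
C: reached.
E: reached.
No rule produces A, and it is not given.
Reached: Q, K, Z, C, and E — 5 of the 6.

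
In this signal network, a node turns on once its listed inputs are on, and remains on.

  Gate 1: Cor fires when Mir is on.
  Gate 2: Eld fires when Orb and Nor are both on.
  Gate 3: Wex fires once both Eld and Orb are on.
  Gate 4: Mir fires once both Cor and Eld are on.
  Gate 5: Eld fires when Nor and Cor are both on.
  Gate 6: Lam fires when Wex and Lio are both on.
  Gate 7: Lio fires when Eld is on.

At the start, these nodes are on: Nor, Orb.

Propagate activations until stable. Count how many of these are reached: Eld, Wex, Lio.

Orb and Nor are on, so Eld fires (Gate 2).
Gate 7: Eld on → Lio on.
Gate 3: Eld and Orb on → Wex on.
Eld: reached.
Wex: reached.
Lio: reached.
All 3 are reached.

3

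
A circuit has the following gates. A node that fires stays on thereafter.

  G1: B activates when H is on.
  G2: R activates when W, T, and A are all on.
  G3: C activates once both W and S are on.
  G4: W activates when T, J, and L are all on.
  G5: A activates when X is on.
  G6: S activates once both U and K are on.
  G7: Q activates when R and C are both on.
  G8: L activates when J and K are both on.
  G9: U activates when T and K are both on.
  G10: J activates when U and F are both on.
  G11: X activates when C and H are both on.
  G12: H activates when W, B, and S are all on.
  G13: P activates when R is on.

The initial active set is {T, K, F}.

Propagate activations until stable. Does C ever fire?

Yes

G9: T and K on → U on.
G6: U and K on → S on.
U and F are on, so J activates (G10).
G8: J and K on → L on.
T, J, and L are on, so W activates (G4).
G3: W and S on → C on.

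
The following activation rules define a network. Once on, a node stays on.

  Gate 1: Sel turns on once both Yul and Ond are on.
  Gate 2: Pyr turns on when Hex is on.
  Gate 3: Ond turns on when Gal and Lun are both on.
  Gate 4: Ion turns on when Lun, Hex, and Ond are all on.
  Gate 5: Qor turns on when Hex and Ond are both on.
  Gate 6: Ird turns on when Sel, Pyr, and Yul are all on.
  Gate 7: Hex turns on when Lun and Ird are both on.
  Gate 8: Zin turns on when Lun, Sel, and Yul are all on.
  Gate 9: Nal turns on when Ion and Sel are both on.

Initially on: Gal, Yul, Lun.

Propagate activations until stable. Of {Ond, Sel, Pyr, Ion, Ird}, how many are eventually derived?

Gate 3: Gal and Lun on → Ond on.
Yul and Ond are on, so Sel turns on (Gate 1).
Ond: reached.
Sel: reached.
Pyr would need Hex (Gate 2), but Hex never turns on.
Ion would need Lun, Hex, and Ond (Gate 4), but Hex never turns on.
Ird would need Sel, Pyr, and Yul (Gate 6), but Pyr never turns on.
Reached: Ond and Sel — 2 of the 5.

2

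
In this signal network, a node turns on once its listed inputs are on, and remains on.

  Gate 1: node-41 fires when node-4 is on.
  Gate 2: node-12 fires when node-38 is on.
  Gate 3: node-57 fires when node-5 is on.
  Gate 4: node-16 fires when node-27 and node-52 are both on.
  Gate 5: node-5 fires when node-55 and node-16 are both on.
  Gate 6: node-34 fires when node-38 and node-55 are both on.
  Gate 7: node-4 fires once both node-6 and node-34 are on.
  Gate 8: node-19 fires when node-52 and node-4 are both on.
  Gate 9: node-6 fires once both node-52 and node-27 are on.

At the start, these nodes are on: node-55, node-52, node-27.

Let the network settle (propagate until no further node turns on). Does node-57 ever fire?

node-27 and node-52 are on, so node-16 fires (Gate 4).
node-55 and node-16 are on, so node-5 fires (Gate 5).
node-5 is on, so node-57 fires (Gate 3).

Yes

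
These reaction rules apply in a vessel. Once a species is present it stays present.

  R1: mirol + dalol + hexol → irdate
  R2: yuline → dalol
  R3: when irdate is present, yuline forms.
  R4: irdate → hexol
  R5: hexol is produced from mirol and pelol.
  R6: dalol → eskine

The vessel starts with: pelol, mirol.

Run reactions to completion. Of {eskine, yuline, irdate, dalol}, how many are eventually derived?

eskine would need dalol (R6), but dalol never forms.
yuline would need irdate (R3), but irdate never forms.
irdate would need mirol, dalol, and hexol (R1), but dalol never forms.
dalol would need yuline (R2), but yuline never forms.
None of the 4 are reached.

0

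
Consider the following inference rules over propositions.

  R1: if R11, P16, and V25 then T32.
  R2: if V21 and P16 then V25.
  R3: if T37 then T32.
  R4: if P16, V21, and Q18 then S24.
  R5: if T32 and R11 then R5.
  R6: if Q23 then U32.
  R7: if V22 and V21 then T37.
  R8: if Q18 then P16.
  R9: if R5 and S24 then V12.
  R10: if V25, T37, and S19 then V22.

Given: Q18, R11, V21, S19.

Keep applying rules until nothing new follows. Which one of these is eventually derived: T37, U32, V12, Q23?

V12

Q18 holds, so P16 follows (R8).
P16, V21, and Q18 hold, so S24 follows (R4).
V21 and P16 hold, so V25 follows (R2).
From R11, P16, and V25, R1 gives T32.
T32 and R11 hold, so R5 follows (R5).
From R5 and S24, R9 gives V12.
U32 would need Q23 (R6), but Q23 is never established. T37 would need V22 and V21 (R7), but V22 is never established. No rule produces Q23, and it is not given.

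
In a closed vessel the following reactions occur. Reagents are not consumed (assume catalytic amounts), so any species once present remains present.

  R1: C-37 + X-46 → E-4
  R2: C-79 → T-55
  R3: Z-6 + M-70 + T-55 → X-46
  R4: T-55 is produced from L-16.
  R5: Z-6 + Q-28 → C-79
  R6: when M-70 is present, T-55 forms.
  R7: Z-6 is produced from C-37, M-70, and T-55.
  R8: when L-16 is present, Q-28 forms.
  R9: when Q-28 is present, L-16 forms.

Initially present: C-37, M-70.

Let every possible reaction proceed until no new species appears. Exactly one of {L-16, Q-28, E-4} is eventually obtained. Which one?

E-4

M-70 present → T-55 forms (R6).
C-37, M-70, and T-55 present → Z-6 forms (R7).
Z-6, M-70, and T-55 present → X-46 forms (R3).
C-37 and X-46 present → E-4 forms (R1).
Q-28 would need L-16 (R8), but L-16 never forms. L-16 would need Q-28 (R9), but Q-28 never forms.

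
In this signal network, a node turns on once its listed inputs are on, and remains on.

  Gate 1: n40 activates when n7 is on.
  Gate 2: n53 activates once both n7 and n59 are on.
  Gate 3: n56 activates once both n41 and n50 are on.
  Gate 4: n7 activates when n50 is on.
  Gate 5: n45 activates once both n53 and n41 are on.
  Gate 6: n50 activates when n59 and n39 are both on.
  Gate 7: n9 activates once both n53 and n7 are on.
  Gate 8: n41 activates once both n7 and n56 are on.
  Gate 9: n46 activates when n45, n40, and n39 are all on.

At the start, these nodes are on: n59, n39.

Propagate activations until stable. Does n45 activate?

No

n45 would need n53 and n41 (Gate 5), but n41 never turns on.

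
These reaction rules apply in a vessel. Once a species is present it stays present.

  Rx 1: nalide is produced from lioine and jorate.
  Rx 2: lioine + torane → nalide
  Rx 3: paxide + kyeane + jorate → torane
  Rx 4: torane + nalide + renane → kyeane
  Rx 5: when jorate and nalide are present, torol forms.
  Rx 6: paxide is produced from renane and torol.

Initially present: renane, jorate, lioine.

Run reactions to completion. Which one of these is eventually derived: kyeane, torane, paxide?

paxide

lioine and jorate present → nalide forms (Rx 1).
jorate and nalide present → torol forms (Rx 5).
renane and torol present → paxide forms (Rx 6).
torane would need paxide, kyeane, and jorate (Rx 3), but kyeane never forms. kyeane would need torane, nalide, and renane (Rx 4), but torane never forms.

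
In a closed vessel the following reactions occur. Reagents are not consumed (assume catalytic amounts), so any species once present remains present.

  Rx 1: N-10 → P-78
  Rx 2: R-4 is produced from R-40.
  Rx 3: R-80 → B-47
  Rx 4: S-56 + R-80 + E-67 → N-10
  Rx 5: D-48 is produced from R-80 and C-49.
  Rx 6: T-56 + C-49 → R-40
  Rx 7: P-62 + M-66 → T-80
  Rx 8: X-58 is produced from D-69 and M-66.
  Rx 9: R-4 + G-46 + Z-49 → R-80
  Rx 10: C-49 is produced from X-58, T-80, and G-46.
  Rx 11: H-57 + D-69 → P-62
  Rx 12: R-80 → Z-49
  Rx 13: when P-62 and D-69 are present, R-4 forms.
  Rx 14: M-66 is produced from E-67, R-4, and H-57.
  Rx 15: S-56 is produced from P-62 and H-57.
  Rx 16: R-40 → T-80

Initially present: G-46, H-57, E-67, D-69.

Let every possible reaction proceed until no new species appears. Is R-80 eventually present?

R-80 would need R-4, G-46, and Z-49 (Rx 9), but Z-49 never forms.

No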